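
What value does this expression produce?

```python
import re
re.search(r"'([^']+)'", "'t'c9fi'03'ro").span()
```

The match spans [0:3] → "'t'".

(0, 3)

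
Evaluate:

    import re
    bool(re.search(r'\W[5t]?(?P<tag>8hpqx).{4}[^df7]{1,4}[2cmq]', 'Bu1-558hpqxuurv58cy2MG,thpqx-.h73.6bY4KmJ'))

False

The pattern matches a non-word character, then optionally one of [5t]; then the literal '8hp', then the literal 'qx' (captured as 'tag'); then exactly 4 of any character, then 1 to 4 of any character except [df7], then one of [2cmq].
Unlike `match`, `search` isn't anchored — it looks for the pattern anywhere in the string.
Here nothing in the string fits, so the call returns None, and `bool(None)` is False.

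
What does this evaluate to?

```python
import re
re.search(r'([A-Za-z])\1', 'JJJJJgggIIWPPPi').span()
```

The backreference `\1` re-matches whatever the first group consumed, character for character.
`re.search` tries every starting position until one works.
The match spans [0:2] → 'JJ'.
Captured: group 1 = 'J'.

(0, 2)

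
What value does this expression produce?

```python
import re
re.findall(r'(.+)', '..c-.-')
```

The pattern matches one or more of any character (captured).
Scanning left to right: at [0:6] match '..c-.-', group 1 = '..c-.-'.
`findall` collects group 1 from the one match (1 total).

['..c-.-']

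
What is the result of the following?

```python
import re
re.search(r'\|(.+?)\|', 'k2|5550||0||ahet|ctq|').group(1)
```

`re.search` tries every starting position until one works.
The match spans [2:8] → '|5550|'.
Captured: group 1 = '5550'.

'5550'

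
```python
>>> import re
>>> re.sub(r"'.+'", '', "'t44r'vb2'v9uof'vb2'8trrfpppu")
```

'8trrfpppu'

Each match is replaced by ''.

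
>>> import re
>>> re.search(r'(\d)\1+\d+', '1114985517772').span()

`\1` is not a pattern — it's the concrete string captured by group 1, re-applied verbatim.
The match spans [0:13] → '1114985517772'.

(0, 13)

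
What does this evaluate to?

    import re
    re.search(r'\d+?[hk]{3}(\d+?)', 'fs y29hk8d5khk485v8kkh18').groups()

This matches one or more of a digit (lazy); then exactly 3 of one of [hk]; then one or more of a digit (lazy) (captured).
Lazy quantifiers expand one character at a time until the remainder of the pattern can match.
`search` walks the string left to right and returns the first match it finds.
The match spans [10:15] → '5khk4'.
Captured: group 1 = '4'.

('4',)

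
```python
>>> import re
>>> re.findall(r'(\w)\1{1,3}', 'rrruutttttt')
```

`\1` has to match the exact text group 1 already captured.
Matches: at [0:3] match 'rrr', group 1 = 'r'; at [3:5] match 'uu', group 1 = 'u'; at [5:9] match 'tttt', group 1 = 't'; at [9:11] match 'tt', group 1 = 't'.
`findall` collects group 1 from each match (4 total).

['r', 'u', 't', 't']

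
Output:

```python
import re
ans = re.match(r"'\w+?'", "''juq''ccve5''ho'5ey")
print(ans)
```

`match` is anchored at position 0; if the pattern doesn't fit there, it returns None.
Here the pattern fails at index 0, so the call returns None.

None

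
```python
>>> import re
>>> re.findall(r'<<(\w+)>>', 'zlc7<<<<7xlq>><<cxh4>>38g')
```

['7xlq', 'cxh4']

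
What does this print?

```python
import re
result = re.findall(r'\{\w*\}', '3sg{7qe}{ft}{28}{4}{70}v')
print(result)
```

Matches: at [3:8] → '{7qe}'; at [8:12] → '{ft}'; at [12:16] → '{28}'; at [16:19] → '{4}'; at [19:23] → '{70}'.
`findall` yields the raw match text (5 of them) because the pattern has no groups.

['{7qe}', '{ft}', '{28}', '{4}', '{70}']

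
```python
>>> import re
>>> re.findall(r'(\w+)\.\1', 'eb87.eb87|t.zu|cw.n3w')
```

['eb87']

A backreference is literal: `\1` must see the identical characters the first group matched.
With a single group, `findall` returns only what that group captured — 1 item.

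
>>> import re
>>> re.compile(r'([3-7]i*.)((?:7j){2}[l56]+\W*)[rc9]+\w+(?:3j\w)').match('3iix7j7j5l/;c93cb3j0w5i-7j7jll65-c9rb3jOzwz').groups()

The match spans [0:20] → '3iix7j7j5l/;c93cb3j0'.
Captured: group 1 = '3iix', group 2 = '7j7j5l/;'.

('3iix', '7j7j5l/;')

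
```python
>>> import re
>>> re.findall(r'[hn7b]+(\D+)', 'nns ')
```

['s ']

Pattern: one or more of one of [hn7b]; then one or more of a non-digit (captured).
Scanning left to right: at [0:4] match 'nns ', group 1 = 's '.
`findall` collects group 1 from the one match (1 total).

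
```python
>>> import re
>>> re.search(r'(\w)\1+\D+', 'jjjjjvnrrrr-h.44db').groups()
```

('j',)

The match spans [0:14] → 'jjjjjvnrrrr-h.'.
Captured: group 1 = 'j'.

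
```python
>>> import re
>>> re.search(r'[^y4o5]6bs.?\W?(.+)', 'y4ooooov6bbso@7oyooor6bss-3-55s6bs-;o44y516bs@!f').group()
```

'r6bss-3-55s6bs-;o44y516bs@!f'

Pattern: any character except [y4o5]; then the literal '6bs', then optionally any character, then optionally a non-word character; then one or more of any character (captured).
`re.search` tries every starting position until one works.
The match spans [20:48] → 'r6bss-3-55s6bs-;o44y516bs@!f'.
Captured: group 1 = '3-55s6bs-;o44y516bs@!f'.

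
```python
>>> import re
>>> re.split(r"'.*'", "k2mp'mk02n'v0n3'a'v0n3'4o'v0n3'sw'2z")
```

Each match becomes a cut point; 2 segments remain.

['k2mp', '2z']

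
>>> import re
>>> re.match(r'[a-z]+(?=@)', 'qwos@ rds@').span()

(0, 4)

`match` is anchored at position 0; if the pattern doesn't fit there, it returns None.
The match spans [0:4] → 'qwos'.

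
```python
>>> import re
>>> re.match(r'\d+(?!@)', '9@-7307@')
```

`match` is anchored at position 0; if the pattern doesn't fit there, it returns None.
Here the pattern fails at index 0, so the call returns None.

None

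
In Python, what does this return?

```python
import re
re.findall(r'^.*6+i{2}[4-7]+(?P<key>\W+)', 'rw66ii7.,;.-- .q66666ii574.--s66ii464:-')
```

[':-']

Pattern: anchored at the start of the string; then zero or more of any character, then one or more of the literal '6', then exactly 2 of the literal 'i'; then one or more of a character in [4-7]; then one or more of a non-word character (captured as 'key').
Walking the string: at [0:39] match 'rw66ii7.,;.-- .q66666ii574.--s66ii464:-', group 1 = ':-'.
Because there's exactly one group, `findall` drops the full match and keeps group 1 from the one hit.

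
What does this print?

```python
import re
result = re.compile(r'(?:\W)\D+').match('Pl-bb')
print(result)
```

None

`re.match` won't scan ahead — the pattern has to work from the very first character.
Here the pattern fails at index 0, so the call returns None.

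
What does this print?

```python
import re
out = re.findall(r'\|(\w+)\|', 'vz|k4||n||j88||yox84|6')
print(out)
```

Scanning left to right: at [2:6] match '|k4|', group 1 = 'k4'; at [6:9] match '|n|', group 1 = 'n'; at [9:14] match '|j88|', group 1 = 'j88'; at [14:21] match '|yox84|', group 1 = 'yox84'.
One capturing group, so `findall` returns just the captured substring from each match — 4 in all.

['k4', 'n', 'j88', 'yox84']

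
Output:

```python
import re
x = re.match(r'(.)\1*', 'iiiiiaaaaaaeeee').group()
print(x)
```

iiiii

`\1` is not a pattern — it's the concrete string captured by group 1, re-applied verbatim.
`re.match` only tries the pattern at the start of the string.
The match spans [0:5] → 'iiiii'.
Captured: group 1 = 'i'.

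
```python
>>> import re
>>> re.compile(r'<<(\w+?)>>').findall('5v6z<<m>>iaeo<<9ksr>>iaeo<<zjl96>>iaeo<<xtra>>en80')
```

['m', '9ksr', 'zjl96', 'xtra']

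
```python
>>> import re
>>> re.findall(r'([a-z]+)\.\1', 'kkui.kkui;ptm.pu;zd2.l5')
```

['kkui']

The backreference `\1` re-matches whatever the first group consumed, character for character.
Walking the string: at [0:9] match 'kkui.kkui', group 1 = 'kkui'.
One capturing group, so `findall` returns just the captured substring from the one match — 1 in all.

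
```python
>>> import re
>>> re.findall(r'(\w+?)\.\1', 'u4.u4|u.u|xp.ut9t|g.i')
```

After group 1 captures some text, `\1` only succeeds where that same text appears again.
Matches: at [0:5] match 'u4.u4', group 1 = 'u4'; at [6:9] match 'u.u', group 1 = 'u'.
`findall` collects group 1 from each match (2 total).

['u4', 'u']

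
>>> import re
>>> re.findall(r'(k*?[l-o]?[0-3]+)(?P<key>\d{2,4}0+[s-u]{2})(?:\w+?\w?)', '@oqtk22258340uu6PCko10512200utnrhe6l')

[('k222', '58340uu'), ('ko10', '512200ut')]

With the lazy modifier that quantifier settles for the fewest repetitions that let the rest of the pattern succeed (the atoms after it are unaffected and can still be greedy).
With 2 capturing groups, `findall` returns a 2-tuple per match.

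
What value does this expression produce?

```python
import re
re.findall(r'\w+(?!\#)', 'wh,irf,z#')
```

The negative lookaround is zero-width — it rules out positions where the adjacent text would match, without consuming anything.
Walking the string: at [0:2] → 'wh'; at [3:6] → 'irf'.
With no groups in the pattern, `findall` gives back each whole match — 2 here.

['wh', 'irf']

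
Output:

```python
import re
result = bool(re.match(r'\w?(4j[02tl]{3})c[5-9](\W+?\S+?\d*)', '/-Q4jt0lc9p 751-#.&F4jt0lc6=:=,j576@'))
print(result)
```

False

With `match`, the pattern is implicitly anchored at the beginning.
Here the string doesn't start with a match, so the call returns None, and `bool(None)` is False.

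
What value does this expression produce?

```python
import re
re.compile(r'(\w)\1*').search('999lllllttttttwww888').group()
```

The backreference `\1` re-matches whatever the first group consumed, character for character.
`search` walks the string left to right and returns the first match it finds.
The match spans [0:3] → '999'.
Captured: group 1 = '9'.

'999'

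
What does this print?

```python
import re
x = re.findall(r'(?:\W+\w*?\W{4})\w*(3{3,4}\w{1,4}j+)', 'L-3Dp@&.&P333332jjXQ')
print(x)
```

['3332jj']

Pattern: one or more of a non-word character, then zero or more of a word character (lazy), then exactly 4 of a non-word character (non-capturing group); then zero or more of a word character; then 3 to 4 of the literal '3', then 1 to 4 of a word character, then one or more of the literal 'j' (captured).
Walking the string: at [1:18] match '-3Dp@&.&P333332jj', group 1 = '3332jj'.
`findall` collects group 1 from the one match (1 total).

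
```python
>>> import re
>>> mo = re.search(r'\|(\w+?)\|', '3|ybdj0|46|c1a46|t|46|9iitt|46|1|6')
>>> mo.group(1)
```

The match spans [1:8] → '|ybdj0|'.
Captured: group 1 = 'ybdj0'.

'ybdj0'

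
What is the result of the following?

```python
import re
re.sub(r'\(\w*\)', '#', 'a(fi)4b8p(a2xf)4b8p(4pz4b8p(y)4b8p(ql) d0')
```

'a#4b8p#4b8p(4pz4b8p#4b8p# d0'

Matches: at [1:5] → '(fi)'; at [9:15] → '(a2xf)'; at [27:30] → '(y)'; at [34:38] → '(ql)'.
Each match is replaced by '#'.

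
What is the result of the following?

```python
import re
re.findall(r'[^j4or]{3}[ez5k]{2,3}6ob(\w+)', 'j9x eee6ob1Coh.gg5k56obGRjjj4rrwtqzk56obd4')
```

['1Coh', 'GRjjj4rrwtqzk56obd4']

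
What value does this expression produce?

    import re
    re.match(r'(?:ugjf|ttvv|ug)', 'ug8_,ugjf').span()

With `match`, the pattern is implicitly anchored at the beginning.
The match spans [0:2] → 'ug'.

(0, 2)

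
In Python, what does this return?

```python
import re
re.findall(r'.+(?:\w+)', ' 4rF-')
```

The pattern matches one or more of any character; then one or more of a word character (non-capturing group).
Matches: at [0:4] → ' 4rF'.
Since nothing is captured, `findall` lists the 1 matched substring directly.

[' 4rF']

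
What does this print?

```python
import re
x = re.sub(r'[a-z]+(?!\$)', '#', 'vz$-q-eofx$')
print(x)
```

Because the assertion is negative and zero-width, positions next to the forbidden text are skipped.
Matches: at [0:1] → 'v'; at [4:5] → 'q'; at [6:9] → 'eof'.
`sub` substitutes '#' at each match site.

#z$-#-#x$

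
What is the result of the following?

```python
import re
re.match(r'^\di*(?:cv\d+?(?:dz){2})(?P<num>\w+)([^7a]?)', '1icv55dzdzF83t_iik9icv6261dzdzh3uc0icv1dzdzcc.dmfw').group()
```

This matches anchored at the start of the string; then a digit, then zero or more of the literal 'i'; then the literal 'cv', then one or more of a digit (lazy), then the literal 'dz' repeated 2 times (non-capturing group); then one or more of a word character (captured as 'num'); then optionally any character except [7a] (captured).
`re.match` only tries the pattern at the start of the string.
The match spans [0:46] → '1icv55dzdzF83t_iik9icv6261dzdzh3uc0icv1dzdzcc.'.
Captured: group 1 = 'F83t_iik9icv6261dzdzh3uc0icv1dzdzcc', group 2 = '.'.

'1icv55dzdzF83t_iik9icv6261dzdzh3uc0icv1dzdzcc.'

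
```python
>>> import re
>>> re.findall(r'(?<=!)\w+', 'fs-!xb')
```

The `(?=…)`/`(?<=…)` assertion just peeks at neighbouring text; it doesn't advance the match position.
Walking the string: at [4:6] → 'xb'.
`findall` yields the raw match text (1 of them) because the pattern has no groups.

['xb']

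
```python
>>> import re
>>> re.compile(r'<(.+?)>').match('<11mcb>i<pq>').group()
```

'<11mcb>'

With `match`, the pattern is implicitly anchored at the beginning.
The match spans [0:7] → '<11mcb>'.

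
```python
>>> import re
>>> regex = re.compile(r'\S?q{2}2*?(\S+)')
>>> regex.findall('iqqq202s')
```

The pattern matches optionally a non-whitespace character, then exactly 2 of the literal 'q', then zero or more of a literal '2' (lazy); then one or more of a non-whitespace character (captured).
Scanning left to right: at [0:8] match 'iqqq202s', group 1 = 'q202s'.
With a single group, `findall` returns only what that group captured — 1 item.

['q202s']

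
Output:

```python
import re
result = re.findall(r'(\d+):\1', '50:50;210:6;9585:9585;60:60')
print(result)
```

['50', '9585', '60']

The backreference `\1` re-matches whatever the first group consumed, character for character.
Walking the string: at [0:5] match '50:50', group 1 = '50'; at [12:21] match '9585:9585', group 1 = '9585'; at [22:27] match '60:60', group 1 = '60'.
`findall` collects group 1 from each match (3 total).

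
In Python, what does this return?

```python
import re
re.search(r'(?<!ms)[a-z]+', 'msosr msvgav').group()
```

The negative lookaround is zero-width — it rules out positions where the adjacent text would match, without consuming anything.
`search` walks the string left to right and returns the first match it finds.
The match spans [0:5] → 'msosr'.

'msosr'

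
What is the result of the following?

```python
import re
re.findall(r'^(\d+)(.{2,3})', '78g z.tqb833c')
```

[('78', 'g z')]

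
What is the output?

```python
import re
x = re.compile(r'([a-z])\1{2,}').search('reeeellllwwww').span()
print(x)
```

The backreference `\1` re-matches whatever the first group consumed, character for character.
`re.search` tries every starting position until one works.
The match spans [1:5] → 'eeee'.
Captured: group 1 = 'e'.

(1, 5)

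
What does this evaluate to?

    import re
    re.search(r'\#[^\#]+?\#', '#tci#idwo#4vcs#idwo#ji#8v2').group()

'#tci#'

The match spans [0:5] → '#tci#'.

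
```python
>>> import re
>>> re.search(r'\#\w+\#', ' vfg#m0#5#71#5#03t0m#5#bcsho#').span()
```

`re.search` tries every starting position until one works.
The match spans [4:8] → '#m0#'.

(4, 8)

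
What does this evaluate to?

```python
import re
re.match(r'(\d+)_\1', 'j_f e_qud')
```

None

A backreference is literal: `\1` must see the identical characters the first group matched.
`re.match` only tries the pattern at the start of the string.
Here the pattern fails at index 0, so the call returns None.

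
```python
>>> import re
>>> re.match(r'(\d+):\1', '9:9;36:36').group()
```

'9:9'

A backreference is literal: `\1` must see the identical characters the first group matched.
With `match`, the pattern is implicitly anchored at the beginning.
The match spans [0:3] → '9:9'.
Captured: group 1 = '9'.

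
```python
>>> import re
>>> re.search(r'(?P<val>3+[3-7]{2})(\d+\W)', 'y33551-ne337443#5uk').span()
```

(1, 7)

This matches one or more of a literal '3', then exactly 2 of a character in [3-7] (captured as 'val'); then one or more of a digit, then a non-word character (captured).
Unlike `match`, `search` isn't anchored — it looks for the pattern anywhere in the string.
The match spans [1:7] → '33551-'.
Captured: group 1 = '3355', group 2 = '1-'.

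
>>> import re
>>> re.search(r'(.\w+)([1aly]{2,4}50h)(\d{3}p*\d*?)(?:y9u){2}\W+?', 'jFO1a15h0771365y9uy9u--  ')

None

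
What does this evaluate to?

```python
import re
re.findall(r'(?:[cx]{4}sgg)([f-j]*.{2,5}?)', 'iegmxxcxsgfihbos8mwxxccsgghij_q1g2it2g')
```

['hij_q']

Because there's exactly one group, `findall` drops the full match and keeps group 1 from the one hit.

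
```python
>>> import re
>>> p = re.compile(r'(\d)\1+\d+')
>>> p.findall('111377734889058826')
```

['1']

A backreference is literal: `\1` must see the identical characters the first group matched.
Matches: at [0:18] match '111377734889058826', group 1 = '1'.
With a single group, `findall` returns only what that group captured — 1 item.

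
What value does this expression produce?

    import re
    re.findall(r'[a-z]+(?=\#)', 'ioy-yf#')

['yf']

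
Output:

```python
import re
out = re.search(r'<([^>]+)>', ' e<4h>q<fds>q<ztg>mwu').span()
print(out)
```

(2, 6)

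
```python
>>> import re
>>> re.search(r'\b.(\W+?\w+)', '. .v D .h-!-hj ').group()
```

'v D'

This matches a word boundary (`\b`, zero-width); then any character; then one or more of a non-word character (lazy), then one or more of a word character (captured).
`re.search` scans for the first position where the pattern succeeds.
The match spans [3:6] → 'v D'.
Captured: group 1 = ' D'.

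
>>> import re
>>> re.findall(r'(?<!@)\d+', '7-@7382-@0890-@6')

The negative lookahead/lookbehind blocks any match where the forbidden context is present.
Walking the string: at [0:1] → '7'; at [4:7] → '382'; at [10:13] → '890'.
With no groups in the pattern, `findall` gives back each whole match — 3 here.

['7', '382', '890']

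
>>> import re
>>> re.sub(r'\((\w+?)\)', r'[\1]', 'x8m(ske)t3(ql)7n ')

'x8m[ske]t3[ql]7n '

Each match is replaced using the text its own group 1 captured.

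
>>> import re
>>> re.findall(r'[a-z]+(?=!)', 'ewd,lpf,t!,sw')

The positive lookaround only admits positions where the adjacent text matches; those characters stay outside the span.
Scanning left to right: at [8:9] → 't'.
Since nothing is captured, `findall` lists the 1 matched substring directly.

['t']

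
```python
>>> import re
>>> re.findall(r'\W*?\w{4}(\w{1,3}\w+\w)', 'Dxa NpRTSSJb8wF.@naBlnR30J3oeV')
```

['SSJb8wF', 'nR30J3oeV']

This matches zero or more of a non-word character (lazy), then exactly 4 of a word character; then 1 to 3 of a word character, then one or more of a word character, then a word character (captured).
Matches: at [3:15] match ' NpRTSSJb8wF', group 1 = 'SSJb8wF'; at [15:30] match '.@naBlnR30J3oeV', group 1 = 'nR30J3oeV'.
`findall` collects group 1 from each match (2 total).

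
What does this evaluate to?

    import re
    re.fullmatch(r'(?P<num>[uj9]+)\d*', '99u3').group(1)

'99u'

Pattern: one or more of one of [uj9] (captured as 'num'); then zero or more of a digit.
For `fullmatch`, every character of the input must be accounted for by the pattern.
The match spans [0:4] → '99u3'.
Captured: group 1 = '99u'.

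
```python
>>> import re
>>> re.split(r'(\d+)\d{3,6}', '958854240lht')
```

`re.split` interleaves the captured-group text with the surrounding fragments.

['', '958854', 'lht']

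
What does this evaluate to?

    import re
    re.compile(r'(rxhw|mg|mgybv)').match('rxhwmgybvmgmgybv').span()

(0, 4)

`re.match` only tries the pattern at the start of the string.
The match spans [0:4] → 'rxhw'.
Captured: group 1 = 'rxhw'.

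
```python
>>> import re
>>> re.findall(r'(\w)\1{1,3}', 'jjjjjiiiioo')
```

['j', 'i', 'o']

`\1` has to match the exact text group 1 already captured.
One capturing group, so `findall` returns just the captured substring from each match — 3 in all.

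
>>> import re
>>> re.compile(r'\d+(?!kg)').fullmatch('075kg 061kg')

The negative lookahead/lookbehind blocks any match where the forbidden context is present.
`fullmatch` succeeds only if the pattern covers the string from start to end.
Here there's no way to consume every character, so the call returns None.

None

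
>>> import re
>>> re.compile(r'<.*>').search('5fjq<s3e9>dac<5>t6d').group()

'<s3e9>dac<5>'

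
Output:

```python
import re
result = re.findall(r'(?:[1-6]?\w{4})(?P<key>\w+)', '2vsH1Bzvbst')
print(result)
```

['Bzvbst']

The pattern matches optionally a character in [1-6], then exactly 4 of a word character (non-capturing group); then one or more of a word character (captured as 'key').
Walking the string: at [0:11] match '2vsH1Bzvbst', group 1 = 'Bzvbst'.
`findall` collects group 1 from the one match (1 total).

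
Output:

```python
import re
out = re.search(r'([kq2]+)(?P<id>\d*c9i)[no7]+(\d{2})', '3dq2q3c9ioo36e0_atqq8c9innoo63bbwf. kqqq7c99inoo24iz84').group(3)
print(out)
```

Pattern: one or more of one of [kq2] (captured); then zero or more of a digit, then the literal 'c9i' (captured as 'id'); then one or more of one of [no7]; then exactly 2 of a digit (captured).
`re.search` scans for the first position where the pattern succeeds.
The match spans [2:13] → 'q2q3c9ioo36'.
Captured: group 1 = 'q2q', group 2 = '3c9i', group 3 = '36'.

36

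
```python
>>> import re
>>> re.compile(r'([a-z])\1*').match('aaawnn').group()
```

`re.match` only tries the pattern at the start of the string.
The match spans [0:3] → 'aaa'.

'aaa'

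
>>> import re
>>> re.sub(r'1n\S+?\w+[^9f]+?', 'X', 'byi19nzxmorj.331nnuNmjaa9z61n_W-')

The pattern matches the literal '1n', then one or more of a non-whitespace character (lazy), then one or more of a word character; then one or more of any character except [9f] (lazy).
`sub` substitutes 'X' at each match site.

'byi19nzxmorj.33X'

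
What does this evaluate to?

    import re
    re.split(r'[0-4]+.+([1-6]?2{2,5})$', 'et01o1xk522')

With a capturing group present, the delimiter's captured portion is kept in the result list.

['et', '22', '']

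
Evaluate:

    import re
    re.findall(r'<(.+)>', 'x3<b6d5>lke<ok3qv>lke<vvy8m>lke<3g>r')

One capturing group, so `findall` returns just the captured substring from the one match — 1 in all.

['b6d5>lke<ok3qv>lke<vvy8m>lke<3g']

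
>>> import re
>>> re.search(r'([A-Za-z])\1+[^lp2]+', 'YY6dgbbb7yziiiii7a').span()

(0, 18)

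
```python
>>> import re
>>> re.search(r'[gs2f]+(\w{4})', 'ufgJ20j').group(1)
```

'J20j'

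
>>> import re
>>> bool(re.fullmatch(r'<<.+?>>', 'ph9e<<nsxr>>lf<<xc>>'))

`re.fullmatch` requires the pattern to consume the entire string.
Here there's no way to consume every character, so the call returns None, and `bool(None)` is False.

False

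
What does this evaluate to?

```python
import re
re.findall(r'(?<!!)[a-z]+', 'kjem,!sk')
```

A negative assertion filters positions out without eating any characters.
Scanning left to right: at [0:4] → 'kjem'; at [7:8] → 'k'.
No capturing groups, so `findall` returns the 2 full match strings.

['kjem', 'k']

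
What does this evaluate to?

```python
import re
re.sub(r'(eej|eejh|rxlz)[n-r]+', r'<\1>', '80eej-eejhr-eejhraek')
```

`\1` in the replacement pulls in group 1's text for each match.

'80eej-<eejh>-<eejh>aek'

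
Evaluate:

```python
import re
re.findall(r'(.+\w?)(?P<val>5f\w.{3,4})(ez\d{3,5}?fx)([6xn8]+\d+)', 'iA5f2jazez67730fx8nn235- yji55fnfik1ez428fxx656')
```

[('iA5f2jazez67730fx8nn235- yji5', '5fnfik1', 'ez428fx', 'x656')]

Multiple groups make `findall` return tuples — one 4-tuple for the one match.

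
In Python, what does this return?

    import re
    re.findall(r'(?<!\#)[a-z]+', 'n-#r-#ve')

['n', 'e']

The negative lookahead/lookbehind blocks any match where the forbidden context is present.
Scanning left to right: at [0:1] → 'n'; at [7:8] → 'e'.
With no groups in the pattern, `findall` gives back each whole match — 2 here.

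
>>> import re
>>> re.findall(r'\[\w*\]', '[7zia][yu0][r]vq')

['[7zia]', '[yu0]', '[r]']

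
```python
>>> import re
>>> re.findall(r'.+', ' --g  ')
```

This matches one or more of any character.
Walking the string: at [0:6] → ' --g  '.
With no groups in the pattern, `findall` gives back each whole match — 1 here.

[' --g  ']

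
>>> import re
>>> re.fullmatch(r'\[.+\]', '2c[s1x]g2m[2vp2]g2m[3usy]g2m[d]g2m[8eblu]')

`fullmatch` succeeds only if the pattern covers the string from start to end.
Here the string isn't matched end-to-end, so the call returns None.

None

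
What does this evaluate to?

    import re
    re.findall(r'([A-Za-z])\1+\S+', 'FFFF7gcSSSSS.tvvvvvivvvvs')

`\1` has to match the exact text group 1 already captured.
Matches: at [0:25] match 'FFFF7gcSSSSS.tvvvvvivvvvs', group 1 = 'F'.
With a single group, `findall` returns only what that group captured — 1 item.

['F']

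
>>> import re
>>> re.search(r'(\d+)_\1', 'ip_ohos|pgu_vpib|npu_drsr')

After group 1 captures some text, `\1` only succeeds where that same text appears again.
`re.search` tries every starting position until one works.
Here no position works, so the call returns None.

None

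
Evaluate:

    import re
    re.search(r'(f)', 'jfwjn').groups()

('f',)

This matches a literal 'f' (captured).
Unlike `match`, `search` isn't anchored — it looks for the pattern anywhere in the string.
The match spans [1:2] → 'f'.
Captured: group 1 = 'f'.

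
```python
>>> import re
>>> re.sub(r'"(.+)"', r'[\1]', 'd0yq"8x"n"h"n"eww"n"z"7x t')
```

'd0yq[8x"n"h"n"eww"n"z]7x t'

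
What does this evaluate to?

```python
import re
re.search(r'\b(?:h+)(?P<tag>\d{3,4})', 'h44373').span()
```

(0, 5)

Pattern: a word boundary (`\b`, zero-width); then one or more of a literal 'h' (non-capturing group); then 3 to 4 of a digit (captured as 'tag').
`re.search` tries every starting position until one works.
The match spans [0:5] → 'h4437'.
Captured: group 1 = '4437'.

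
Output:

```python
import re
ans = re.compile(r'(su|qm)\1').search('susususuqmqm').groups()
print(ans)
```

('su',)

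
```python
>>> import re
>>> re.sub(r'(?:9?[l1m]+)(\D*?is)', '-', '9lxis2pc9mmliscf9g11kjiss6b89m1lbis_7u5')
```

'-2pc-cf9g-s6b8-_7u5'

Pattern: optionally a literal '9', then one or more of one of [l1m] (non-capturing group); then zero or more of a non-digit (lazy), then the literal 'is' (captured).
Matches: at [0:5] → '9lxis'; at [8:14] → '9mmlis'; at [18:24] → '11kjis'; at [28:35] → '9m1lbis'.
`sub` substitutes '-' at each match site.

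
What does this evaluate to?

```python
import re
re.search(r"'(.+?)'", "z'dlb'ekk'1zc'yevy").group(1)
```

`re.search` scans for the first position where the pattern succeeds.
The match spans [1:6] → "'dlb'".
Captured: group 1 = 'dlb'.

'dlb'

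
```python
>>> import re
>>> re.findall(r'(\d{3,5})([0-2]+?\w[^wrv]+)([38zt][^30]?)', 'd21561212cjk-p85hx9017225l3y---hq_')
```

Pattern: 3 to 5 of a digit (captured); then one or more of a character in [0-2] (lazy), then a word character, then one or more of any character except [wrv] (captured); then one of [38zt], then optionally any character except [30] (captured).
Walking the string: at [1:28] match '21561212cjk-p85hx9017225l3y', groups = ('21561', '212cjk-p85hx9017225l', '3y').
Multiple groups make `findall` return tuples — one 3-tuple for the one match.

[('21561', '212cjk-p85hx9017225l', '3y')]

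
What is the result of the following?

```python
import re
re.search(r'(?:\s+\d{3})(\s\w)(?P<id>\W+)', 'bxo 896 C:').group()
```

' 896 C:'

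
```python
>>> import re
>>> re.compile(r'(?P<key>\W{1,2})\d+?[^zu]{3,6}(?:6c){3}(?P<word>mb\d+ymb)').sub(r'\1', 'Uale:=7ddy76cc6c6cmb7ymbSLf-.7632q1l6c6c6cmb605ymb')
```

'Uale:=7ddy76cc6c6cmb7ymbSLf-.'

The pattern matches 1 to 2 of a non-word character (captured as 'key'); then one or more of a digit (lazy); then 3 to 6 of any character except [zu], then the literal '6c' repeated 3 times; then the literal 'mb', then one or more of a digit, then the literal 'ymb' (captured as 'word').
Matches: at [27:50] → '-.7632q1l6c6c6cmb605ymb'.
Each match is replaced using the text its own group 1 captured.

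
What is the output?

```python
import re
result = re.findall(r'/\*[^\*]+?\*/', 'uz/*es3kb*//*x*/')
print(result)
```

['/*es3kb*/', '/*x*/']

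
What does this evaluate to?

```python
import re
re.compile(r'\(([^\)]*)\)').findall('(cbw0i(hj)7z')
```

['cbw0i(hj']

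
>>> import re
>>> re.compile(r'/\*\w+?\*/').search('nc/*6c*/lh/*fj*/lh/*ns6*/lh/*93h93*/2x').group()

'/*6c*/'

Unlike `match`, `search` isn't anchored — it looks for the pattern anywhere in the string.
The match spans [2:8] → '/*6c*/'.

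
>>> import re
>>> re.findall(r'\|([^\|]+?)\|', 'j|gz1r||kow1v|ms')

['gz1r', 'kow1v']

Matches: at [1:7] match '|gz1r|', group 1 = 'gz1r'; at [7:14] match '|kow1v|', group 1 = 'kow1v'.
Because there's exactly one group, `findall` drops the full match and keeps group 1 from each hit.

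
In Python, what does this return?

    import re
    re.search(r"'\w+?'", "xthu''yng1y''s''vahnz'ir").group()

"'yng1y'"

`search` walks the string left to right and returns the first match it finds.
The match spans [5:12] → "'yng1y'".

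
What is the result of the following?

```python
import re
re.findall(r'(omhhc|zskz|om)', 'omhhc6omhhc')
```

['omhhc', 'omhhc']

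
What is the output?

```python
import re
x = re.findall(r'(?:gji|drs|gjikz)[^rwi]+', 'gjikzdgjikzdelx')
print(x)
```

['gjikzdgj']

Matches: at [0:8] → 'gjikzdgj'.
No capturing groups, so `findall` returns the 1 full match string.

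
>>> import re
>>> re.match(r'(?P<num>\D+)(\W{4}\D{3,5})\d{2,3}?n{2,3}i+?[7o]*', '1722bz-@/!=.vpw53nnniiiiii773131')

`re.match` won't scan ahead — the pattern has to work from the very first character.
Here position 0 doesn't satisfy it, so the call returns None.

None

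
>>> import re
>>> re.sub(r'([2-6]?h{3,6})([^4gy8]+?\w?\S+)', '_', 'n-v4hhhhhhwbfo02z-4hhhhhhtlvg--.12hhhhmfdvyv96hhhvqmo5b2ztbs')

'n-v_'

Every occurrence is swapped for '_'.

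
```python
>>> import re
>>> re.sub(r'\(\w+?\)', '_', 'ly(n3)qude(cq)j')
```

'ly_qude_j'

Matches: at [2:6] → '(n3)'; at [10:14] → '(cq)'.
Every occurrence is swapped for '_'.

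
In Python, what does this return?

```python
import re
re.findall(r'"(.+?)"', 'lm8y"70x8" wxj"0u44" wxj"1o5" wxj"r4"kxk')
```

A `+?`/`*?`/`{m,n}?` starts at its minimum and grows only as far as needed for what follows to match.
With a single group, `findall` returns only what that group captured — 4 items.

['70x8', '0u44', '1o5', 'r4']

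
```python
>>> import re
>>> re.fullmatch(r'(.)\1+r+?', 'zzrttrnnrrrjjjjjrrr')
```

None

The backreference `\1` re-matches whatever the first group consumed, character for character.
For `fullmatch`, every character of the input must be accounted for by the pattern.
Here the string isn't matched end-to-end, so the call returns None.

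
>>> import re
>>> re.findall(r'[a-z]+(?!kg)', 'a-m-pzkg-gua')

['a', 'm', 'pzkg', 'gua']

`(?!…)`/`(?<!…)` only lets a position through if the neighbouring text does NOT match; no characters are consumed.
Scanning left to right: at [0:1] → 'a'; at [2:3] → 'm'; at [4:8] → 'pzkg'; at [9:12] → 'gua'.
With no groups in the pattern, `findall` gives back each whole match — 4 here.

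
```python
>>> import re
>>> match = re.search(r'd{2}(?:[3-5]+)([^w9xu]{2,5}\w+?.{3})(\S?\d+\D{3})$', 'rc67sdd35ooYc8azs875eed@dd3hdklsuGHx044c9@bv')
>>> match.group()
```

'dd3hdklsuGHx044c9@bv'

Pattern: exactly 2 of a literal 'd'; then one or more of a character in [3-5] (non-capturing group); then 2 to 5 of any character except [w9xu], then one or more of a word character (lazy), then exactly 3 of any character (captured); then optionally a non-whitespace character, then one or more of a digit, then exactly 3 of a non-digit (captured); then anchored at the end.
`re.search` scans for the first position where the pattern succeeds.
The match spans [24:44] → 'dd3hdklsuGHx044c9@bv'.
Captured: group 1 = 'hdklsuGHx044', group 2 = 'c9@bv'.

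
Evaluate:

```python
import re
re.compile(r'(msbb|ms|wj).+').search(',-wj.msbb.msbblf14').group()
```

`re.search` tries every starting position until one works.
The match spans [2:18] → 'wj.msbb.msbblf14'.
Captured: group 1 = 'wj'.

'wj.msbb.msbblf14'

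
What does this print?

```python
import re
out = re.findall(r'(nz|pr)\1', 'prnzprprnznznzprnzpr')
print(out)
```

['pr', 'nz']

`\1` has to match the exact text group 1 already captured.
Because there's exactly one group, `findall` drops the full match and keeps group 1 from each hit.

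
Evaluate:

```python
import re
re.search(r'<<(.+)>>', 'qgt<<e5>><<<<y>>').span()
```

(3, 16)

`search` walks the string left to right and returns the first match it finds.
The match spans [3:16] → '<<e5>><<<<y>>'.
Captured: group 1 = 'e5>><<<<y'.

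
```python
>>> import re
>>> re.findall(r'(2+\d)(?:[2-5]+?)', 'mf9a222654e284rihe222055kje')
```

`findall` collects group 1 from each match (3 total).

['2226', '28', '2220']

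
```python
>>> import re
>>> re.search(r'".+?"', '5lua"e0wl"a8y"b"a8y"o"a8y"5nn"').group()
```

`re.search` scans for the first position where the pattern succeeds.
The match spans [4:10] → '"e0wl"'.

'"e0wl"'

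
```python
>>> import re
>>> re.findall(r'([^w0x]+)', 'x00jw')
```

['j']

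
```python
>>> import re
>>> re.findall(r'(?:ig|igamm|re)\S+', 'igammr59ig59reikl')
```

Matches: at [0:17] → 'igammr59ig59reikl'.
No capturing groups, so `findall` returns the 1 full match string.

['igammr59ig59reikl']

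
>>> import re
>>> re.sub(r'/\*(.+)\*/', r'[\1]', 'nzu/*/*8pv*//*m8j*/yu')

'nzu[/*8pv*//*m8j]yu'

Matches: at [3:19] → '/*/*8pv*//*m8j*/'.
Each match is replaced using the text its own group 1 captured.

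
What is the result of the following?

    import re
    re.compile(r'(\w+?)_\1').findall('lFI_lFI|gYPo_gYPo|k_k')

['lFI', 'gYPo', 'k']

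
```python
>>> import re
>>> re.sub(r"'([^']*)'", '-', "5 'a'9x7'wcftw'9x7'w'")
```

Matches: at [2:5] → "'a'"; at [8:15] → "'wcftw'"; at [18:21] → "'w'".
Each match is replaced by '-'.

'5 -9x7-9x7-'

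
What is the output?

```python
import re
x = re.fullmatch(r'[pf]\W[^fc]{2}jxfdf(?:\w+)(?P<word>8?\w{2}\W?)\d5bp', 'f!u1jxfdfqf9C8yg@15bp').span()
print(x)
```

(0, 21)

The pattern matches one of [pf], then a non-word character; then exactly 2 of any character except [fc], then the literal 'jx', then the literal 'fdf'; then one or more of a word character (non-capturing group); then optionally a literal '8', then exactly 2 of a word character, then optionally a non-word character (captured as 'word'); then a digit, then the literal '5bp'.
For `fullmatch`, every character of the input must be accounted for by the pattern.
The match spans [0:21] → 'f!u1jxfdfqf9C8yg@15bp'.
Captured: group 1 = 'yg@'.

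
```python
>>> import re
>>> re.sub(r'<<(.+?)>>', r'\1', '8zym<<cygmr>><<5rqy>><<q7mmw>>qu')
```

'8zymcygmr5rqyq7mmwqu'

Lazy quantifiers expand one character at a time until the remainder of the pattern can match.
Each match is replaced using the text its own group 1 captured.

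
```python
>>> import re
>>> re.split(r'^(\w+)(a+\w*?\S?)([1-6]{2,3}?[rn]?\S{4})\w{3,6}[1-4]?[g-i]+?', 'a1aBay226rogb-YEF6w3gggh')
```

['', 'a1aB', 'ay', '226rogb-', 'ggh']

The pattern matches anchored at the start of the string; then one or more of a word character (captured); then one or more of a literal 'a', then zero or more of a word character (lazy), then optionally a non-whitespace character (captured); then 2 to 3 of a character in [1-6] (lazy), then optionally one of [rn], then exactly 4 of a non-whitespace character (captured); then 3 to 6 of a word character, then optionally a character in [1-4]; then one or more of a character in [g-i] (lazy).
A `+?`/`*?`/`{m,n}?` starts at its minimum and grows only as far as needed for what follows to match.
Matches to split on: at [0:21] → 'a1aBay226rogb-YEF6w3g'.
`re.split` interleaves the captured-group text with the surrounding fragments.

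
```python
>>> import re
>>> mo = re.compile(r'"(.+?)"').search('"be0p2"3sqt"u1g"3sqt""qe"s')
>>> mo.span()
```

Lazy quantifiers expand one character at a time until the remainder of the pattern can match.
`re.search` tries every starting position until one works.
The match spans [0:7] → '"be0p2"'.
Captured: group 1 = 'be0p2'.

(0, 7)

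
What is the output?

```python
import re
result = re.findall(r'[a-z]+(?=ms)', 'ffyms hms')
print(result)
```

The positive lookaround only admits positions where the adjacent text matches; those characters stay outside the span.
Scanning left to right: at [0:3] → 'ffy'; at [6:7] → 'h'.
Since nothing is captured, `findall` lists the 2 matched substrings directly.

['ffy', 'h']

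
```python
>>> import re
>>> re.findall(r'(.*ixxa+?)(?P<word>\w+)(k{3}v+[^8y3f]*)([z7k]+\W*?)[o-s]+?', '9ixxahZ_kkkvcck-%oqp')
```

This matches zero or more of any character, then the literal 'ixx', then one or more of the literal 'a' (lazy) (captured); then one or more of a word character (captured as 'word'); then exactly 3 of the literal 'k', then one or more of a literal 'v', then zero or more of any character except [8y3f] (captured); then one or more of one of [z7k], then zero or more of a non-word character (lazy) (captured); then one or more of a character in [o-s] (lazy).
Scanning left to right: at [0:18] match '9ixxahZ_kkkvcck-%o', groups = ('9ixxa', 'hZ_', 'kkkvcc', 'k-%').
With 4 capturing groups, `findall` returns a 4-tuple per match.

[('9ixxa', 'hZ_', 'kkkvcc', 'k-%')]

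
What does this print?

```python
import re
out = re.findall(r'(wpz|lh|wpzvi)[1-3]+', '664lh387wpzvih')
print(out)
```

['lh']

Matches: at [3:6] match 'lh3', group 1 = 'lh'.
`findall` collects group 1 from the one match (1 total).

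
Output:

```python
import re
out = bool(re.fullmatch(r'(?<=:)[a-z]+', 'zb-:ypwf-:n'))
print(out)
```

False

The positive lookaround only admits positions where the adjacent text matches; those characters stay outside the span.
For `fullmatch`, every character of the input must be accounted for by the pattern.
Here there's no way to consume every character, so the call returns None, and `bool(None)` is False.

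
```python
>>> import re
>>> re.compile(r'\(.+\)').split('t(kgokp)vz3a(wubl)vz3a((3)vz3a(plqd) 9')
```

['t', ' 9']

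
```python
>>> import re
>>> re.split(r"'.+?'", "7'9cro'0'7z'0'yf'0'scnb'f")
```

With the lazy modifier that quantifier settles for the fewest repetitions that let the rest of the pattern succeed (the atoms after it are unaffected and can still be greedy).
Matches to split on: at [1:7] → "'9cro'"; at [8:12] → "'7z'"; at [13:17] → "'yf'"; at [18:24] → "'scnb'".
Splitting on the pattern gives 5 pieces.

['7', '0', '0', '0', 'f']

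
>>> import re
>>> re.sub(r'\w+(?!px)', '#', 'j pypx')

The negative lookaround is zero-width — it rules out positions where the adjacent text would match, without consuming anything.
Matches: at [0:1] → 'j'; at [2:6] → 'pypx'.
Every occurrence is swapped for '#'.

'# #'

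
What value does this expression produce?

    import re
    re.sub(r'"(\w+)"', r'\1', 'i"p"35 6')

'ip35 6'

Each match is replaced using the text its own group 1 captured.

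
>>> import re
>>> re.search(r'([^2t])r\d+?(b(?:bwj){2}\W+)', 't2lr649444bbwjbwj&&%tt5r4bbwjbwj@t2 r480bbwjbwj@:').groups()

The match spans [2:20] → 'lr649444bbwjbwj&&%'.
Captured: group 1 = 'l', group 2 = 'bbwjbwj&&%'.

('l', 'bbwjbwj&&%')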